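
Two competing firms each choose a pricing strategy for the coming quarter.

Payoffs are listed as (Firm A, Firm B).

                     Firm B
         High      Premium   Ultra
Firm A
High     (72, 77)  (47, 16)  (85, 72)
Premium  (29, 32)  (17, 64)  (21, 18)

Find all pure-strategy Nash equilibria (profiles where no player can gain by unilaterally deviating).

Pure NE: (High, High)

For each strategy profile, look for a profitable unilateral deviation.
(High, High): Firm A gets 72, best alternative 29; Firm B gets 77, best alternative 72. No profitable deviation — NE.
(High, Premium): Firm B can switch to High (16 → 77). Not NE.
(High, Ultra): Firm B can switch to High (72 → 77). Not NE.
(Premium, High): Firm A can switch to High (29 → 72). Not NE.
(Premium, Premium): Firm A can switch to High (17 → 47). Not NE.
(Premium, Ultra): Firm A can switch to High (21 → 85). Not NE.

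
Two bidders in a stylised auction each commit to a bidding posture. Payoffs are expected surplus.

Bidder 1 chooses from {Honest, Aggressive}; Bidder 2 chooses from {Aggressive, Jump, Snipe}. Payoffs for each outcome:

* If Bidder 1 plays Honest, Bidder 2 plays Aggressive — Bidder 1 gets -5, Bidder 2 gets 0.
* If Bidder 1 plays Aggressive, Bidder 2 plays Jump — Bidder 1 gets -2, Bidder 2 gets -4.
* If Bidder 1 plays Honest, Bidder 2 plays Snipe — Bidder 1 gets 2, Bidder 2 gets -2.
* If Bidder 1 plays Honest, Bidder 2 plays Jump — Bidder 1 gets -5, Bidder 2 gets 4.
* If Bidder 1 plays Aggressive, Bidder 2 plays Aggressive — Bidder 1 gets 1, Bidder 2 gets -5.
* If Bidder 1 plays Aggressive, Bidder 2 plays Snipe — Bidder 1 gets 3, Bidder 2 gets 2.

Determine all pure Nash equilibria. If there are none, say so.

(Aggressive, Snipe)

(Honest, Aggressive): Bidder 1 can switch to Aggressive (-5 → 1). Not NE.
(Honest, Jump): Bidder 1 can switch to Aggressive (-5 → -2). Not NE.
(Honest, Snipe): Bidder 1 can switch to Aggressive (2 → 3). Not NE.
(Aggressive, Aggressive): Bidder 2 can switch to Jump (-5 → -4). Not NE.
(Aggressive, Jump): Bidder 2 can switch to Snipe (-4 → 2). Not NE.
(Aggressive, Snipe): Bidder 1 gets 3, best alternative 2; Bidder 2 gets 2, best alternative -4. No profitable deviation — NE.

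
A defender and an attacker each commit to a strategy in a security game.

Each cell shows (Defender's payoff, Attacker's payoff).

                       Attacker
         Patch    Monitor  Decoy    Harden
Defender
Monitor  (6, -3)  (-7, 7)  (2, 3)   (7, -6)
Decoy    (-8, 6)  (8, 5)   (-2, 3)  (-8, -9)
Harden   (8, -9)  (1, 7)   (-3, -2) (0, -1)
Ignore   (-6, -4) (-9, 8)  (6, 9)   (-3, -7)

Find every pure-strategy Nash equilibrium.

For each strategy profile, look for a profitable unilateral deviation.
(Monitor, Patch): Defender can switch to Harden (6 → 8). Not NE.
(Monitor, Monitor): Defender can switch to Decoy (-7 → 8). Not NE.
(Monitor, Decoy): Defender can switch to Ignore (2 → 6). Not NE.
(Monitor, Harden): Attacker can switch to Patch (-6 → -3). Not NE.
(Decoy, Patch): Defender can switch to Monitor (-8 → 6). Not NE.
(Decoy, Monitor): Attacker can switch to Patch (5 → 6). Not NE.
(Decoy, Decoy): Defender can switch to Monitor (-2 → 2). Not NE.
(Decoy, Harden): Defender can switch to Monitor (-8 → 7). Not NE.
(Harden, Patch): Attacker can switch to Monitor (-9 → 7). Not NE.
(Harden, Monitor): Defender can switch to Decoy (1 → 8). Not NE.
(Ignore, Decoy): Defender gets 6, best alternative 2; Attacker gets 9, best alternative 8. No profitable deviation — NE.
(The remaining 5 profiles each have a profitable deviation by the same check.)

Pure NE: (Ignore, Decoy)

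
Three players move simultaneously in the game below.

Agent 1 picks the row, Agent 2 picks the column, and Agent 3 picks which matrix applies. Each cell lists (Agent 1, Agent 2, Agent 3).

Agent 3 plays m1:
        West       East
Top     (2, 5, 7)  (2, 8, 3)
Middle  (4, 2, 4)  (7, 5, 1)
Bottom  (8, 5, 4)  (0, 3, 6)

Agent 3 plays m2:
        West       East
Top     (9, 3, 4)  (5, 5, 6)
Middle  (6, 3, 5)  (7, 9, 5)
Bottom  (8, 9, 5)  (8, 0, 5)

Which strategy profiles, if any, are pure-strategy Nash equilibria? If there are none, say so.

This game has no pure Nash equilibrium.

(Top, West, m1): Agent 1 can switch to Middle (2 → 4). Not NE.
(Top, West, m2): Agent 2 can switch to East (3 → 5). Not NE.
(Top, East, m1): Agent 1 can switch to Middle (2 → 7). Not NE.
(Top, East, m2): Agent 1 can switch to Middle (5 → 7). Not NE.
(Middle, West, m1): Agent 1 can switch to Bottom (4 → 8). Not NE.
(Middle, West, m2): Agent 1 can switch to Top (6 → 9). Not NE.
(Middle, East, m1): Agent 3 can switch to m2 (1 → 5). Not NE.
(Middle, East, m2): Agent 1 can switch to Bottom (7 → 8). Not NE.
(The remaining 4 profiles each have a profitable deviation by the same check.)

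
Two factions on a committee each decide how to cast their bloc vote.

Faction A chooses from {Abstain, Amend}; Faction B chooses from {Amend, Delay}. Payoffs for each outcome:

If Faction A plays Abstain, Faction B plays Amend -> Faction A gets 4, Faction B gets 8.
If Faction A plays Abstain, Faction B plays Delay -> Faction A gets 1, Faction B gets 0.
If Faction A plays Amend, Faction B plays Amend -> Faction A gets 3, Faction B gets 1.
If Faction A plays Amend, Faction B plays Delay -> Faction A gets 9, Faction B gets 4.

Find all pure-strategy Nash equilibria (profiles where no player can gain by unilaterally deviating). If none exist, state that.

Faction A against Amend: payoffs 4, 3 → best response Abstain.
Faction A against Delay: payoffs 1, 9 → best response Amend.
Faction B against Abstain: payoffs 8, 0 → best response Amend.
Faction B against Amend: payoffs 1, 4 → best response Delay.
Mutual best responses: (Abstain, Amend); (Amend, Delay).

The pure Nash equilibria are (Abstain, Amend); (Amend, Delay).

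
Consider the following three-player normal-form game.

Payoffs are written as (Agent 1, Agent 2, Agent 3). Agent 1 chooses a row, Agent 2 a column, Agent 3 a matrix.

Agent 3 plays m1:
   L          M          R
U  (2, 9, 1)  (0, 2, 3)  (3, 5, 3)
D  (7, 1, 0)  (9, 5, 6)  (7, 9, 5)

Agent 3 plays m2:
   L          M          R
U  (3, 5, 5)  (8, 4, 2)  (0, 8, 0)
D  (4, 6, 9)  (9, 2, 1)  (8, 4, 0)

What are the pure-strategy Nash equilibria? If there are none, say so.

Agent 1 against (L, m1): payoffs 2, 7 → best response D.
Agent 1 against (L, m2): payoffs 3, 4 → best response D.
Agent 1 against (M, m1): payoffs 0, 9 → best response D.
Agent 1 against (M, m2): payoffs 8, 9 → best response D.
Agent 1 against (R, m1): payoffs 3, 7 → best response D.
Agent 1 against (R, m2): payoffs 0, 8 → best response D.
Agent 2 against (U, m1): payoffs 9, 2, 5 → best response L.
Agent 2 against (U, m2): payoffs 5, 4, 8 → best response R.
Agent 2 against (D, m1): payoffs 1, 5, 9 → best response R.
Agent 2 against (D, m2): payoffs 6, 2, 4 → best response L.
Agent 3 against (U, L): payoffs 1, 5 → best response m2.
Agent 3 against (U, M): payoffs 3, 2 → best response m1.
Agent 3 against (U, R): payoffs 3, 0 → best response m1.
Agent 3 against (D, L): payoffs 0, 9 → best response m2.
Agent 3 against (D, M): payoffs 6, 1 → best response m1.
Agent 3 against (D, R): payoffs 5, 0 → best response m1.
Mutual best responses: (D, L, m2); (D, R, m1).

Pure-strategy Nash equilibria: (D, L, m2), (D, R, m1)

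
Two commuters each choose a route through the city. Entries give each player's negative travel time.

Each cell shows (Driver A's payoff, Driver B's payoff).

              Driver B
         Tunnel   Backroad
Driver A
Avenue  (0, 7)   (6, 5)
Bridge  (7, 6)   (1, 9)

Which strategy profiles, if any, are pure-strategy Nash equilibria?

Mark each player's best response to every combination of opponents' strategies; a profile where every player is best-responding is a pure Nash equilibrium.
Driver A against Tunnel: payoffs 0, 7 → best response Bridge.
Driver A against Backroad: payoffs 6, 1 → best response Avenue.
Driver B against Avenue: payoffs 7, 5 → best response Tunnel.
Driver B against Bridge: payoffs 6, 9 → best response Backroad.
No profile is a mutual best response for all players.

This game has no pure Nash equilibrium.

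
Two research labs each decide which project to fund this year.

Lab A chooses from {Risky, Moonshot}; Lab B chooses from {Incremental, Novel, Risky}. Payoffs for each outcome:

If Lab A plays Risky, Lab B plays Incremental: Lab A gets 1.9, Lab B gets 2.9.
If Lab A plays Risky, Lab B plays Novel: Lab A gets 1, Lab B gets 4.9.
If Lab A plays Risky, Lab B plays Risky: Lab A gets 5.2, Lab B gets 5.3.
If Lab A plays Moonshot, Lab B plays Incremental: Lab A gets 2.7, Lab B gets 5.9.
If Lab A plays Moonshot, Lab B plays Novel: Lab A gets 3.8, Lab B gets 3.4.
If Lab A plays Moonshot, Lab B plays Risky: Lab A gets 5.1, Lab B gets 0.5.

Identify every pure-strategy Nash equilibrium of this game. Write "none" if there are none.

The pure Nash equilibria are (Risky, Risky) and (Moonshot, Incremental).

Lab A against Incremental: payoffs 1.9, 2.7 → best response Moonshot.
Lab A against Novel: payoffs 1, 3.8 → best response Moonshot.
Lab A against Risky: payoffs 5.2, 5.1 → best response Risky.
Lab B against Risky: payoffs 2.9, 4.9, 5.3 → best response Risky.
Lab B against Moonshot: payoffs 5.9, 3.4, 0.5 → best response Incremental.
Mutual best responses: (Risky, Risky); (Moonshot, Incremental).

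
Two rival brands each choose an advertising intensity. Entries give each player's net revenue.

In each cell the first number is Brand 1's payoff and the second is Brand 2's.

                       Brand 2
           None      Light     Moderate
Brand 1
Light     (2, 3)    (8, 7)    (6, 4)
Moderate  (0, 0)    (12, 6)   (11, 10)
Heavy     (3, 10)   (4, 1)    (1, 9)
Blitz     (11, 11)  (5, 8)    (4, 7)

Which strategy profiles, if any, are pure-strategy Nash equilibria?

Brand 1 against None: payoffs 2, 0, 3, 11 → best response Blitz.
Brand 1 against Light: payoffs 8, 12, 4, 5 → best response Moderate.
Brand 1 against Moderate: payoffs 6, 11, 1, 4 → best response Moderate.
Brand 2 against Light: payoffs 3, 7, 4 → best response Light.
Brand 2 against Moderate: payoffs 0, 6, 10 → best response Moderate.
Brand 2 against Heavy: payoffs 10, 1, 9 → best response None.
Brand 2 against Blitz: payoffs 11, 8, 7 → best response None.
Mutual best responses: (Moderate, Moderate); (Blitz, None).

Pure-strategy Nash equilibria: (Moderate, Moderate), (Blitz, None)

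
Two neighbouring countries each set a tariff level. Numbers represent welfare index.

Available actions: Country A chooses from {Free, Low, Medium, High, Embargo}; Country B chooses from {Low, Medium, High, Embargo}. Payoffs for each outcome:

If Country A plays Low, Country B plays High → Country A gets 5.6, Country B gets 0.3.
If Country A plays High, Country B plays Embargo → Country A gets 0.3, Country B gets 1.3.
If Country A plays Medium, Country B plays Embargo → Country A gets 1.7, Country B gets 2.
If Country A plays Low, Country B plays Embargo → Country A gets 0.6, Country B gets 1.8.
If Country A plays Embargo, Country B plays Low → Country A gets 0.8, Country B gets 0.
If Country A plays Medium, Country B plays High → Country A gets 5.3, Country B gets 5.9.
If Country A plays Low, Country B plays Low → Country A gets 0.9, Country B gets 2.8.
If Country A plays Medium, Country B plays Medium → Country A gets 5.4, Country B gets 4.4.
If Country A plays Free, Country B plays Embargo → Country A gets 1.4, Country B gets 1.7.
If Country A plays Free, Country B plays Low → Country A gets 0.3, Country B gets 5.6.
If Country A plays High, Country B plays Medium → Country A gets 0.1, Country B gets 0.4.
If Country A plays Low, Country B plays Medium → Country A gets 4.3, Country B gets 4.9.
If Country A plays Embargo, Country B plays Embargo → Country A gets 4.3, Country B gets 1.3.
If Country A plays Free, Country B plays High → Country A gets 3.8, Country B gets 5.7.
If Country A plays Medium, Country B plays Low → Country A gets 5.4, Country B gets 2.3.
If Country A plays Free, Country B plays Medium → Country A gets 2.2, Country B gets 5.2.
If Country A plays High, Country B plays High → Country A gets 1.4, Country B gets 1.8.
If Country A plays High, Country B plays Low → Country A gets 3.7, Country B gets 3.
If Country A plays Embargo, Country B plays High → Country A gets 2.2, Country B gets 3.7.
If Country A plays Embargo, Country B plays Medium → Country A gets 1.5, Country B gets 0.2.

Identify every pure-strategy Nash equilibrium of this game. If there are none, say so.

(Free, Low): Country A can switch to Low (0.3 → 0.9). Not NE.
(Free, Medium): Country A can switch to Low (2.2 → 4.3). Not NE.
(Free, High): Country A can switch to Low (3.8 → 5.6). Not NE.
(Free, Embargo): Country A can switch to Medium (1.4 → 1.7). Not NE.
(Low, Low): Country A can switch to Medium (0.9 → 5.4). Not NE.
(Low, Medium): Country A can switch to Medium (4.3 → 5.4). Not NE.
(Low, High): Country B can switch to Low (0.3 → 2.8). Not NE.
(Low, Embargo): Country A can switch to Free (0.6 → 1.4). Not NE.
(Medium, Low): Country B can switch to Medium (2.3 → 4.4). Not NE.
(Medium, Medium): Country B can switch to High (4.4 → 5.9). Not NE.
(Medium, High): Country A can switch to Low (5.3 → 5.6). Not NE.
(Medium, Embargo): Country A can switch to Embargo (1.7 → 4.3). Not NE.
(The remaining 8 profiles each have a profitable deviation by the same check.)

No pure-strategy Nash equilibrium.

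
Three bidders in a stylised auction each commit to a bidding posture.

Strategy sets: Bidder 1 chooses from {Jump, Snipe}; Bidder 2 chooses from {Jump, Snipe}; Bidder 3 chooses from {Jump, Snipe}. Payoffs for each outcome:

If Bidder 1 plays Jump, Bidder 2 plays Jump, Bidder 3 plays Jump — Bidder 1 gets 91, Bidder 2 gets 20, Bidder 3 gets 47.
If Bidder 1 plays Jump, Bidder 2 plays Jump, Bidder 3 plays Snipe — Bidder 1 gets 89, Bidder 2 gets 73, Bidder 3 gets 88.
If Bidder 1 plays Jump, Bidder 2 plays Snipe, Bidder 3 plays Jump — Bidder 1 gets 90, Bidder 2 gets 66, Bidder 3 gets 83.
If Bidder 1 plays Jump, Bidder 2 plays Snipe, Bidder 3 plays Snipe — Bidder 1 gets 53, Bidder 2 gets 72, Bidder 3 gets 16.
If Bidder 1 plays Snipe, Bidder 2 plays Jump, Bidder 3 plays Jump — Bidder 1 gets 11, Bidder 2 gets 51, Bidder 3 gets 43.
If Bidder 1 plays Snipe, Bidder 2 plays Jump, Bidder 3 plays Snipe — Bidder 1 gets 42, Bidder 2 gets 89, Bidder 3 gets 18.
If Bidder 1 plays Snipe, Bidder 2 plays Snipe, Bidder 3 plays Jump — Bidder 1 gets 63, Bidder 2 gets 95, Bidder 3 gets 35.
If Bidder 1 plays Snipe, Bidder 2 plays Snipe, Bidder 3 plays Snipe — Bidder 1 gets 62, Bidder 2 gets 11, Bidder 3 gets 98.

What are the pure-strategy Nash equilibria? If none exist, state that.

Pure-strategy Nash equilibria: (Jump, Jump, Snipe) and (Jump, Snipe, Jump)

(Jump, Jump, Jump): Bidder 2 can switch to Snipe (20 → 66). Not NE.
(Jump, Jump, Snipe): Bidder 1 gets 89, best alternative 42; Bidder 2 gets 73, best alternative 72; Bidder 3 gets 88, best alternative 47. No profitable deviation — NE.
(Jump, Snipe, Jump): Bidder 1 gets 90, best alternative 63; Bidder 2 gets 66, best alternative 20; Bidder 3 gets 83, best alternative 16. No profitable deviation — NE.
(Jump, Snipe, Snipe): Bidder 1 can switch to Snipe (53 → 62). Not NE.
(Snipe, Jump, Jump): Bidder 1 can switch to Jump (11 → 91). Not NE.
(Snipe, Jump, Snipe): Bidder 1 can switch to Jump (42 → 89). Not NE.
(Snipe, Snipe, Jump): Bidder 1 can switch to Jump (63 → 90). Not NE.
(Snipe, Snipe, Snipe): Bidder 2 can switch to Jump (11 → 89). Not NE.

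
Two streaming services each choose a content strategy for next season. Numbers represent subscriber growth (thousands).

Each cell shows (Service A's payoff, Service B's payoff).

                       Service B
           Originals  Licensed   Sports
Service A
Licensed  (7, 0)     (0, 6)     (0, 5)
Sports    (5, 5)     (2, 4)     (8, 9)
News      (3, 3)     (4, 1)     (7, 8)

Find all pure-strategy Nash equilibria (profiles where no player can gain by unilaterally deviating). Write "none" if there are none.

The unique pure-strategy Nash equilibrium is (Sports, Sports).

Service A against Originals: payoffs 7, 5, 3 → best response Licensed.
Service A against Licensed: payoffs 0, 2, 4 → best response News.
Service A against Sports: payoffs 0, 8, 7 → best response Sports.
Service B against Licensed: payoffs 0, 6, 5 → best response Licensed.
Service B against Sports: payoffs 5, 4, 9 → best response Sports.
Service B against News: payoffs 3, 1, 8 → best response Sports.
Mutual best responses: (Sports, Sports).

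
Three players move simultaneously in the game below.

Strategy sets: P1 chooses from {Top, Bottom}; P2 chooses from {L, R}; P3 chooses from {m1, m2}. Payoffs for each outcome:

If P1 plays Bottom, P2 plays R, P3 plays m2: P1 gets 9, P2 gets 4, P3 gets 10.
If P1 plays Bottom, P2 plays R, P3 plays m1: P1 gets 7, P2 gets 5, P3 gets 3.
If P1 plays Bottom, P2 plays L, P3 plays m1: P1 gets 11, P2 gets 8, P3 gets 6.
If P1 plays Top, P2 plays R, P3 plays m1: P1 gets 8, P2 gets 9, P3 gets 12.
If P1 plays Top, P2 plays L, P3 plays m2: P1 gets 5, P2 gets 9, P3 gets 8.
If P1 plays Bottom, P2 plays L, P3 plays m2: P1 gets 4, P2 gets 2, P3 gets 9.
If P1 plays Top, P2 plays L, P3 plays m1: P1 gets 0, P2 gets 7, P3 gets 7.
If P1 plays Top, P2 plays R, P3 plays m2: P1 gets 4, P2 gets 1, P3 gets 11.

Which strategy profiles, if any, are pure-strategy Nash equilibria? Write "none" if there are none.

Pure-strategy Nash equilibria: (Top, L, m2), (Top, R, m1), (Bottom, R, m2)

Mark each player's best response to every combination of opponents' strategies; a profile where every player is best-responding is a pure Nash equilibrium.
P1 against (L, m1): payoffs 0, 11 → best response Bottom.
P1 against (L, m2): payoffs 5, 4 → best response Top.
P1 against (R, m1): payoffs 8, 7 → best response Top.
P1 against (R, m2): payoffs 4, 9 → best response Bottom.
P2 against (Top, m1): payoffs 7, 9 → best response R.
P2 against (Top, m2): payoffs 9, 1 → best response L.
P2 against (Bottom, m1): payoffs 8, 5 → best response L.
P2 against (Bottom, m2): payoffs 2, 4 → best response R.
P3 against (Top, L): payoffs 7, 8 → best response m2.
P3 against (Top, R): payoffs 12, 11 → best response m1.
P3 against (Bottom, L): payoffs 6, 9 → best response m2.
P3 against (Bottom, R): payoffs 3, 10 → best response m2.
Mutual best responses: (Top, L, m2); (Top, R, m1); (Bottom, R, m2).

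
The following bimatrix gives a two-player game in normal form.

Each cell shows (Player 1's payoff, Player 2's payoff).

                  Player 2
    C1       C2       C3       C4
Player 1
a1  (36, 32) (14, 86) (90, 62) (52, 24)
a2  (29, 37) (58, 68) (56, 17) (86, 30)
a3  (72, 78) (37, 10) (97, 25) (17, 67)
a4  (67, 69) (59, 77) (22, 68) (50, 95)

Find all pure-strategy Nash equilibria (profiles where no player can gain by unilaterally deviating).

Player 1 against C1: payoffs 36, 29, 72, 67 → best response a3.
Player 1 against C2: payoffs 14, 58, 37, 59 → best response a4.
Player 1 against C3: payoffs 90, 56, 97, 22 → best response a3.
Player 1 against C4: payoffs 52, 86, 17, 50 → best response a2.
Player 2 against a1: payoffs 32, 86, 62, 24 → best response C2.
Player 2 against a2: payoffs 37, 68, 17, 30 → best response C2.
Player 2 against a3: payoffs 78, 10, 25, 67 → best response C1.
Player 2 against a4: payoffs 69, 77, 68, 95 → best response C4.
Mutual best responses: (a3, C1).

Pure NE: (a3, C1)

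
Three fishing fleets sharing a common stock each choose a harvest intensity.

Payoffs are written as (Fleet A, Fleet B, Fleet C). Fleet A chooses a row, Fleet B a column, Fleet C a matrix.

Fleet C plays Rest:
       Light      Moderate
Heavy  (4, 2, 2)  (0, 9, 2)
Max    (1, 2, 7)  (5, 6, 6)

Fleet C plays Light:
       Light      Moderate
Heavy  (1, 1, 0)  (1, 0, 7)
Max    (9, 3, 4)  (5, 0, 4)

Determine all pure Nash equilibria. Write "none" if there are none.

Mark each player's best response to every combination of opponents' strategies; a profile where every player is best-responding is a pure Nash equilibrium.
Fleet A against (Light, Rest): payoffs 4, 1 → best response Heavy.
Fleet A against (Light, Light): payoffs 1, 9 → best response Max.
Fleet A against (Moderate, Rest): payoffs 0, 5 → best response Max.
Fleet A against (Moderate, Light): payoffs 1, 5 → best response Max.
Fleet B against (Heavy, Rest): payoffs 2, 9 → best response Moderate.
Fleet B against (Heavy, Light): payoffs 1, 0 → best response Light.
Fleet B against (Max, Rest): payoffs 2, 6 → best response Moderate.
Fleet B against (Max, Light): payoffs 3, 0 → best response Light.
Fleet C against (Heavy, Light): payoffs 2, 0 → best response Rest.
Fleet C against (Heavy, Moderate): payoffs 2, 7 → best response Light.
Fleet C against (Max, Light): payoffs 7, 4 → best response Rest.
Fleet C against (Max, Moderate): payoffs 6, 4 → best response Rest.
Mutual best responses: (Max, Moderate, Rest).

(Max, Moderate, Rest)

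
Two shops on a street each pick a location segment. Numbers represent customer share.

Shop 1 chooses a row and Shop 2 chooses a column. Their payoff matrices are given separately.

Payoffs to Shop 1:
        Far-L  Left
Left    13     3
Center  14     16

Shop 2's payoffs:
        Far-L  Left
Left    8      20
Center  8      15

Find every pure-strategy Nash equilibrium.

(Left, Far-L): Shop 1 can switch to Center (13 → 14). Not NE.
(Left, Left): Shop 1 can switch to Center (3 → 16). Not NE.
(Center, Far-L): Shop 2 can switch to Left (8 → 15). Not NE.
(Center, Left): Shop 1 gets 16, best alternative 3; Shop 2 gets 15, best alternative 8. No profitable deviation — NE.

The unique pure-strategy Nash equilibrium is (Center, Left).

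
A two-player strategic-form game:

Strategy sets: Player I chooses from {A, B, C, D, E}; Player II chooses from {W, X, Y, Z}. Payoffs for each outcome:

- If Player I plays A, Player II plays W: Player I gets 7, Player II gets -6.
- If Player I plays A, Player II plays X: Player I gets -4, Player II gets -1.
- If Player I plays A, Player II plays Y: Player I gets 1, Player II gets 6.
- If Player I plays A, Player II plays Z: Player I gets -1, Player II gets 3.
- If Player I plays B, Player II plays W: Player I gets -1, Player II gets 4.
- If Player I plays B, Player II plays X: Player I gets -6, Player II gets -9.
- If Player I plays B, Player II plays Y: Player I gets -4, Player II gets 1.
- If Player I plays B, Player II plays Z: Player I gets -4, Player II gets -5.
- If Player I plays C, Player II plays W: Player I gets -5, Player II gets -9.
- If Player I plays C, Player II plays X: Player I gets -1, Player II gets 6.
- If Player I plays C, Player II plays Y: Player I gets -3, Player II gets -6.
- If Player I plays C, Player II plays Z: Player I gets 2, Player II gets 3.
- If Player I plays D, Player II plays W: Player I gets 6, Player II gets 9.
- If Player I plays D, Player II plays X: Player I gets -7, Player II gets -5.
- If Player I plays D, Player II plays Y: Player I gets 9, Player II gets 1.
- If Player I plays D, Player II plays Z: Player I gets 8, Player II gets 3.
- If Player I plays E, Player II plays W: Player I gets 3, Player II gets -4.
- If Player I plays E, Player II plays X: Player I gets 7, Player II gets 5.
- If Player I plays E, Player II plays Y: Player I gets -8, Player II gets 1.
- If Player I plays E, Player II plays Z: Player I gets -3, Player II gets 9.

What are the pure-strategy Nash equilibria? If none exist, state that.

Player I against W: payoffs 7, -1, -5, 6, 3 → best response A.
Player I against X: payoffs -4, -6, -1, -7, 7 → best response E.
Player I against Y: payoffs 1, -4, -3, 9, -8 → best response D.
Player I against Z: payoffs -1, -4, 2, 8, -3 → best response D.
Player II against A: payoffs -6, -1, 6, 3 → best response Y.
Player II against B: payoffs 4, -9, 1, -5 → best response W.
Player II against C: payoffs -9, 6, -6, 3 → best response X.
Player II against D: payoffs 9, -5, 1, 3 → best response W.
Player II against E: payoffs -4, 5, 1, 9 → best response Z.
No profile is a mutual best response for all players.

No pure-strategy Nash equilibrium.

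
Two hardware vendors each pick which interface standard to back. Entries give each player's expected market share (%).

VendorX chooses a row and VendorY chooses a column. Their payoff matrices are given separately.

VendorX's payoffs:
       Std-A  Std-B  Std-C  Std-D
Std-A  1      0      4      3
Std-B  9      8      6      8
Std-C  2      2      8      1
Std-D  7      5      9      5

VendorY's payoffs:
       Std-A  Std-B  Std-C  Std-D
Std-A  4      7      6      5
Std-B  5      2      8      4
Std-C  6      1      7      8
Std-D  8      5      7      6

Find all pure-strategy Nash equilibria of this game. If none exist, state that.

This game has no pure Nash equilibrium.

VendorX against Std-A: payoffs 1, 9, 2, 7 → best response Std-B.
VendorX against Std-B: payoffs 0, 8, 2, 5 → best response Std-B.
VendorX against Std-C: payoffs 4, 6, 8, 9 → best response Std-D.
VendorX against Std-D: payoffs 3, 8, 1, 5 → best response Std-B.
VendorY against Std-A: payoffs 4, 7, 6, 5 → best response Std-B.
VendorY against Std-B: payoffs 5, 2, 8, 4 → best response Std-C.
VendorY against Std-C: payoffs 6, 1, 7, 8 → best response Std-D.
VendorY against Std-D: payoffs 8, 5, 7, 6 → best response Std-A.
No profile is a mutual best response for all players.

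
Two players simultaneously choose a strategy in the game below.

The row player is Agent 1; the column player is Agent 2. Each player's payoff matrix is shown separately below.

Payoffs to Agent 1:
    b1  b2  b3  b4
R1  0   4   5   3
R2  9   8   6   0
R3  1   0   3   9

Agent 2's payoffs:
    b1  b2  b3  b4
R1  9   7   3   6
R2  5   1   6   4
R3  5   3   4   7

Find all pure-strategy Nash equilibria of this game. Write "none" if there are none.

(R1, b1): Agent 1 can switch to R2 (0 → 9). Not NE.
(R1, b2): Agent 1 can switch to R2 (4 → 8). Not NE.
(R1, b3): Agent 1 can switch to R2 (5 → 6). Not NE.
(R1, b4): Agent 1 can switch to R3 (3 → 9). Not NE.
(R2, b1): Agent 2 can switch to b3 (5 → 6). Not NE.
(R2, b2): Agent 2 can switch to b1 (1 → 5). Not NE.
(R2, b3): Agent 1 gets 6, best alternative 5; Agent 2 gets 6, best alternative 5. No profitable deviation — NE.
(R2, b4): Agent 1 can switch to R1 (0 → 3). Not NE.
(R3, b1): Agent 1 can switch to R2 (1 → 9). Not NE.
(R3, b4): Agent 1 gets 9, best alternative 3; Agent 2 gets 7, best alternative 5. No profitable deviation — NE.
(The remaining 2 profiles each have a profitable deviation by the same check.)

Pure-strategy Nash equilibria: (R2, b3); (R3, b4)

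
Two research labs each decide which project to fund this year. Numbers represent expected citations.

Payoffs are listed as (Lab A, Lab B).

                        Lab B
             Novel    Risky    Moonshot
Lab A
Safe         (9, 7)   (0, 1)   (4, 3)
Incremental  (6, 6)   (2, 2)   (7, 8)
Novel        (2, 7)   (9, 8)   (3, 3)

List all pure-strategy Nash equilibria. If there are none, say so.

Pure-strategy Nash equilibria: (Safe, Novel), (Incremental, Moonshot), (Novel, Risky)

For each strategy profile, look for a profitable unilateral deviation.
(Safe, Novel): Lab A gets 9, best alternative 6; Lab B gets 7, best alternative 3. No profitable deviation — NE.
(Safe, Risky): Lab A can switch to Incremental (0 → 2). Not NE.
(Safe, Moonshot): Lab A can switch to Incremental (4 → 7). Not NE.
(Incremental, Novel): Lab A can switch to Safe (6 → 9). Not NE.
(Incremental, Risky): Lab A can switch to Novel (2 → 9). Not NE.
(Incremental, Moonshot): Lab A gets 7, best alternative 4; Lab B gets 8, best alternative 6. No profitable deviation — NE.
(Novel, Novel): Lab A can switch to Safe (2 → 9). Not NE.
(Novel, Risky): Lab A gets 9, best alternative 2; Lab B gets 8, best alternative 7. No profitable deviation — NE.
(Novel, Moonshot): Lab A can switch to Safe (3 → 4). Not NE.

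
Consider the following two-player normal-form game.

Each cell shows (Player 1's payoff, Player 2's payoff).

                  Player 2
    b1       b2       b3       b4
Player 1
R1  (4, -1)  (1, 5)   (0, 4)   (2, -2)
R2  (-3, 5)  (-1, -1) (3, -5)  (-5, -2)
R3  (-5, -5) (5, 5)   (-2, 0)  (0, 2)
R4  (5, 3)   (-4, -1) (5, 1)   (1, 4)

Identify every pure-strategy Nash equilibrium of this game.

Player 1 against b1: payoffs 4, -3, -5, 5 → best response R4.
Player 1 against b2: payoffs 1, -1, 5, -4 → best response R3.
Player 1 against b3: payoffs 0, 3, -2, 5 → best response R4.
Player 1 against b4: payoffs 2, -5, 0, 1 → best response R1.
Player 2 against R1: payoffs -1, 5, 4, -2 → best response b2.
Player 2 against R2: payoffs 5, -1, -5, -2 → best response b1.
Player 2 against R3: payoffs -5, 5, 0, 2 → best response b2.
Player 2 against R4: payoffs 3, -1, 1, 4 → best response b4.
Mutual best responses: (R3, b2).

The unique pure-strategy Nash equilibrium is (R3, b2).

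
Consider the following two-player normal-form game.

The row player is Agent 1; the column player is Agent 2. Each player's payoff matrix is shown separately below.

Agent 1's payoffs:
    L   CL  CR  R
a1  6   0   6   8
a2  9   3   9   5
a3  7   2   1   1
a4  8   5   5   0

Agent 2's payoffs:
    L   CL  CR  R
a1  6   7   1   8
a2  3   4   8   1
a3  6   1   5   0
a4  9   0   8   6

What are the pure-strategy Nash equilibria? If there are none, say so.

The pure Nash equilibria are (a1, R), (a2, CR).

(a1, L): Agent 1 can switch to a2 (6 → 9). Not NE.
(a1, CL): Agent 1 can switch to a2 (0 → 3). Not NE.
(a1, CR): Agent 1 can switch to a2 (6 → 9). Not NE.
(a1, R): Agent 1 gets 8, best alternative 5; Agent 2 gets 8, best alternative 7. No profitable deviation — NE.
(a2, L): Agent 2 can switch to CL (3 → 4). Not NE.
(a2, CL): Agent 1 can switch to a4 (3 → 5). Not NE.
(a2, CR): Agent 1 gets 9, best alternative 6; Agent 2 gets 8, best alternative 4. No profitable deviation — NE.
(a2, R): Agent 1 can switch to a1 (5 → 8). Not NE.
(a3, L): Agent 1 can switch to a2 (7 → 9). Not NE.
(a3, CL): Agent 1 can switch to a2 (2 → 3). Not NE.
(a3, CR): Agent 1 can switch to a1 (1 → 6). Not NE.
(a3, R): Agent 1 can switch to a1 (1 → 8). Not NE.
(a4, L): Agent 1 can switch to a2 (8 → 9). Not NE.
(a4, CL): Agent 2 can switch to L (0 → 9). Not NE.
(The remaining 2 profiles each have a profitable deviation by the same check.)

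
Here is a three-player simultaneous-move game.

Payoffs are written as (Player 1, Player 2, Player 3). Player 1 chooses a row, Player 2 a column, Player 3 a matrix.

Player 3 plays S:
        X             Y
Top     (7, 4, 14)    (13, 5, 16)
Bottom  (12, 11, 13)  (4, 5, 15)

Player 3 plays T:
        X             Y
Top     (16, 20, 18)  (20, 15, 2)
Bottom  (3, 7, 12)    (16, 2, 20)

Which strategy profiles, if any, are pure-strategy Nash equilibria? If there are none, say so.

(Top, X, T); (Top, Y, S); (Bottom, X, S)

Player 1 against (X, S): payoffs 7, 12 → best response Bottom.
Player 1 against (X, T): payoffs 16, 3 → best response Top.
Player 1 against (Y, S): payoffs 13, 4 → best response Top.
Player 1 against (Y, T): payoffs 20, 16 → best response Top.
Player 2 against (Top, S): payoffs 4, 5 → best response Y.
Player 2 against (Top, T): payoffs 20, 15 → best response X.
Player 2 against (Bottom, S): payoffs 11, 5 → best response X.
Player 2 against (Bottom, T): payoffs 7, 2 → best response X.
Player 3 against (Top, X): payoffs 14, 18 → best response T.
Player 3 against (Top, Y): payoffs 16, 2 → best response S.
Player 3 against (Bottom, X): payoffs 13, 12 → best response S.
Player 3 against (Bottom, Y): payoffs 15, 20 → best response T.
Mutual best responses: (Top, X, T); (Top, Y, S); (Bottom, X, S).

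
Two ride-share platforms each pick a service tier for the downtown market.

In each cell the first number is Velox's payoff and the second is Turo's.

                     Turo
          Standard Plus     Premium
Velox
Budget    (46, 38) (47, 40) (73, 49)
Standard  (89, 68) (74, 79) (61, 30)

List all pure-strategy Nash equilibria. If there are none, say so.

Velox against Standard: payoffs 46, 89 → best response Standard.
Velox against Plus: payoffs 47, 74 → best response Standard.
Velox against Premium: payoffs 73, 61 → best response Budget.
Turo against Budget: payoffs 38, 40, 49 → best response Premium.
Turo against Standard: payoffs 68, 79, 30 → best response Plus.
Mutual best responses: (Budget, Premium); (Standard, Plus).

Pure-strategy Nash equilibria: (Budget, Premium); (Standard, Plus)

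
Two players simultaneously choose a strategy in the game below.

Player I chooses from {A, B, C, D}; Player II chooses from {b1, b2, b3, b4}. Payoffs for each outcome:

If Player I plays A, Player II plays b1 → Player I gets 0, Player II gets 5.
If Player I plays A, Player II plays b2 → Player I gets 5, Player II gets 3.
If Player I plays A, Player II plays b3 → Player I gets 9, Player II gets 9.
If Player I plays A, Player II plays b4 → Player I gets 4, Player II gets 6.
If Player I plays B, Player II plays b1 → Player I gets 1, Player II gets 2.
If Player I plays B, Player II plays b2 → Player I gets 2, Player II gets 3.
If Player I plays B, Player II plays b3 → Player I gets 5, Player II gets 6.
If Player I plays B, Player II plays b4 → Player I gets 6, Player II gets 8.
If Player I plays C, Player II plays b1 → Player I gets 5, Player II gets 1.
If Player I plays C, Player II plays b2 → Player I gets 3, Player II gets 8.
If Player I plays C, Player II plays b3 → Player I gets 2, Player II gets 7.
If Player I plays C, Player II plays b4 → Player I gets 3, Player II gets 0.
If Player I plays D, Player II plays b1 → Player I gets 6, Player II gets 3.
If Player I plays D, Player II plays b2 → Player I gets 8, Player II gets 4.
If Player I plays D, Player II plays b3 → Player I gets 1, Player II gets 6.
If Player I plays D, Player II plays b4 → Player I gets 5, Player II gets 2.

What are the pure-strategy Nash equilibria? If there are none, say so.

The pure Nash equilibria are (A, b3) and (B, b4).

Player I against b1: payoffs 0, 1, 5, 6 → best response D.
Player I against b2: payoffs 5, 2, 3, 8 → best response D.
Player I against b3: payoffs 9, 5, 2, 1 → best response A.
Player I against b4: payoffs 4, 6, 3, 5 → best response B.
Player II against A: payoffs 5, 3, 9, 6 → best response b3.
Player II against B: payoffs 2, 3, 6, 8 → best response b4.
Player II against C: payoffs 1, 8, 7, 0 → best response b2.
Player II against D: payoffs 3, 4, 6, 2 → best response b3.
Mutual best responses: (A, b3); (B, b4).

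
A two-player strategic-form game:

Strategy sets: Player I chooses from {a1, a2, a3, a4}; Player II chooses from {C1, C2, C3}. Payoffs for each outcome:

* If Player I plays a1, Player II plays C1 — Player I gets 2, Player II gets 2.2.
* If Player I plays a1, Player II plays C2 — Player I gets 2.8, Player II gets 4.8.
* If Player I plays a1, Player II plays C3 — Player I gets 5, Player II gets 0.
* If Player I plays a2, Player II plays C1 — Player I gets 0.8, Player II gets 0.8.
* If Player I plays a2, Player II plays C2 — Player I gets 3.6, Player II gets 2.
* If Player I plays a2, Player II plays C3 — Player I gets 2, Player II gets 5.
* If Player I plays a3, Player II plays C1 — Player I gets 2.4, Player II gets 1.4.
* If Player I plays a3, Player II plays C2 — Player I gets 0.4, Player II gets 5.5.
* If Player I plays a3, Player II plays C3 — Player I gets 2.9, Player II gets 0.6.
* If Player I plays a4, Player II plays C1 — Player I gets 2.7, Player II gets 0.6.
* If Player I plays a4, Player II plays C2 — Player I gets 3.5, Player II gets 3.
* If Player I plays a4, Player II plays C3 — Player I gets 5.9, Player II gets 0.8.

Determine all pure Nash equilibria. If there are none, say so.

No pure-strategy Nash equilibrium.

(a1, C1): Player I can switch to a3 (2 → 2.4). Not NE.
(a1, C2): Player I can switch to a2 (2.8 → 3.6). Not NE.
(a1, C3): Player I can switch to a4 (5 → 5.9). Not NE.
(a2, C1): Player I can switch to a1 (0.8 → 2). Not NE.
(a2, C2): Player II can switch to C3 (2 → 5). Not NE.
(a2, C3): Player I can switch to a1 (2 → 5). Not NE.
(a3, C1): Player I can switch to a4 (2.4 → 2.7). Not NE.
(a3, C2): Player I can switch to a1 (0.4 → 2.8). Not NE.
(The remaining 4 profiles each have a profitable deviation by the same check.)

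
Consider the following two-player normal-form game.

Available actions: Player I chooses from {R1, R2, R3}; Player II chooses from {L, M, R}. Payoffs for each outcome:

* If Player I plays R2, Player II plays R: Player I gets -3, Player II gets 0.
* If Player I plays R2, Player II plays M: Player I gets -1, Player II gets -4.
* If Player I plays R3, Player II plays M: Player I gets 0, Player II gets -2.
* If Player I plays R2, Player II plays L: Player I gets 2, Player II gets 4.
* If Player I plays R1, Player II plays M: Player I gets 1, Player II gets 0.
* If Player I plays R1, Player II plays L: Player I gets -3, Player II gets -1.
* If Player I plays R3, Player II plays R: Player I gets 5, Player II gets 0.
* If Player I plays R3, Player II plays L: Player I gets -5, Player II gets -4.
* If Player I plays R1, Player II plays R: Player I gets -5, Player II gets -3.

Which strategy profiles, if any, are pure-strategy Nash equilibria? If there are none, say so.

(R1, L): Player I can switch to R2 (-3 → 2). Not NE.
(R1, M): Player I gets 1, best alternative 0; Player II gets 0, best alternative -1. No profitable deviation — NE.
(R1, R): Player I can switch to R2 (-5 → -3). Not NE.
(R2, L): Player I gets 2, best alternative -3; Player II gets 4, best alternative 0. No profitable deviation — NE.
(R2, M): Player I can switch to R1 (-1 → 1). Not NE.
(R2, R): Player I can switch to R3 (-3 → 5). Not NE.
(R3, L): Player I can switch to R1 (-5 → -3). Not NE.
(R3, M): Player I can switch to R1 (0 → 1). Not NE.
(R3, R): Player I gets 5, best alternative -3; Player II gets 0, best alternative -2. No profitable deviation — NE.

(R1, M), (R2, L), (R3, R)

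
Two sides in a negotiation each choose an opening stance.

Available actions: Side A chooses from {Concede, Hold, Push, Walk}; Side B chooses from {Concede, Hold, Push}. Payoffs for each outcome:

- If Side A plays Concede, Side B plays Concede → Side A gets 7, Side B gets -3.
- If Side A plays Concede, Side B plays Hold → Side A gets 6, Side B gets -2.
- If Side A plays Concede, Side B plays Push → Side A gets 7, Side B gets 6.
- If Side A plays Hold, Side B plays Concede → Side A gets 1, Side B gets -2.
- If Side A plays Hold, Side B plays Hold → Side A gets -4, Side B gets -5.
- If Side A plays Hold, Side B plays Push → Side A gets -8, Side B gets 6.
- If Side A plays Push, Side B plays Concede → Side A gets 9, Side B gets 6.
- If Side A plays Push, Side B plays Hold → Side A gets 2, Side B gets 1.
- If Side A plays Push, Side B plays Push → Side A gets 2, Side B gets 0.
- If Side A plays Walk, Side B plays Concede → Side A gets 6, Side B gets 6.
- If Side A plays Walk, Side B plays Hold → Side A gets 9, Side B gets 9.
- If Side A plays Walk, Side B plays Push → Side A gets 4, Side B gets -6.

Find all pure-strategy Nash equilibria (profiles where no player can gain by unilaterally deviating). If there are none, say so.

Side A against Concede: payoffs 7, 1, 9, 6 → best response Push.
Side A against Hold: payoffs 6, -4, 2, 9 → best response Walk.
Side A against Push: payoffs 7, -8, 2, 4 → best response Concede.
Side B against Concede: payoffs -3, -2, 6 → best response Push.
Side B against Hold: payoffs -2, -5, 6 → best response Push.
Side B against Push: payoffs 6, 1, 0 → best response Concede.
Side B against Walk: payoffs 6, 9, -6 → best response Hold.
Mutual best responses: (Concede, Push); (Push, Concede); (Walk, Hold).

(Concede, Push) and (Push, Concede) and (Walk, Hold)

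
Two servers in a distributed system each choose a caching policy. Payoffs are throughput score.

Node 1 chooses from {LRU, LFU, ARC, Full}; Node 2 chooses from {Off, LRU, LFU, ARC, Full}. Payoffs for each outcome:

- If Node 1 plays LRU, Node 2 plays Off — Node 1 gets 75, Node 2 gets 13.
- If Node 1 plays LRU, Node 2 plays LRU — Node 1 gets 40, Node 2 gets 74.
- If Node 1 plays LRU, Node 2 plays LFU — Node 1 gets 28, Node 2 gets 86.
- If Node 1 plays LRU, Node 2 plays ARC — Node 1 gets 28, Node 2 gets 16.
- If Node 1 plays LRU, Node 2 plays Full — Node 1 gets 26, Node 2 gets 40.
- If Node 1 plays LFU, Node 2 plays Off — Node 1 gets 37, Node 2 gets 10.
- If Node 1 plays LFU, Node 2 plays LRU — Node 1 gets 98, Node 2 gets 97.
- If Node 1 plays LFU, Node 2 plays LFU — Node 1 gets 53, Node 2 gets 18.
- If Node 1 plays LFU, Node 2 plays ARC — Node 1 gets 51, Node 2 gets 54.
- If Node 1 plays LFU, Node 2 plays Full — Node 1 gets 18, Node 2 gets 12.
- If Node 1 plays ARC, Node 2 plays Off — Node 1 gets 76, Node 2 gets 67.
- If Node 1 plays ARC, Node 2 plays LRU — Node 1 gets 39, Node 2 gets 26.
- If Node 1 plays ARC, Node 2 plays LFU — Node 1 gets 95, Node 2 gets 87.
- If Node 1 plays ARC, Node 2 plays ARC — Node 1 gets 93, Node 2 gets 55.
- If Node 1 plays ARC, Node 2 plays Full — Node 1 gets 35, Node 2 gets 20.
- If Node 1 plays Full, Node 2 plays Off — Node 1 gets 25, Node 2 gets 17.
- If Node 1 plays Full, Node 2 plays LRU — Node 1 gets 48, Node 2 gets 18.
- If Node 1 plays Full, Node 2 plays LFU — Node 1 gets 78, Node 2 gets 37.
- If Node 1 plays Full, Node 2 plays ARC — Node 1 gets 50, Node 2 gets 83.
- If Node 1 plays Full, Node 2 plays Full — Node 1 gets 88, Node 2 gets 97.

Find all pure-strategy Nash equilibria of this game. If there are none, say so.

(LRU, Off): Node 1 can switch to ARC (75 → 76). Not NE.
(LRU, LRU): Node 1 can switch to LFU (40 → 98). Not NE.
(LRU, LFU): Node 1 can switch to LFU (28 → 53). Not NE.
(LRU, ARC): Node 1 can switch to LFU (28 → 51). Not NE.
(LRU, Full): Node 1 can switch to ARC (26 → 35). Not NE.
(LFU, Off): Node 1 can switch to LRU (37 → 75). Not NE.
(LFU, LRU): Node 1 gets 98, best alternative 48; Node 2 gets 97, best alternative 54. No profitable deviation — NE.
(LFU, LFU): Node 1 can switch to ARC (53 → 95). Not NE.
(LFU, ARC): Node 1 can switch to ARC (51 → 93). Not NE.
(LFU, Full): Node 1 can switch to LRU (18 → 26). Not NE.
(ARC, Off): Node 2 can switch to LFU (67 → 87). Not NE.
(ARC, LFU): Node 1 gets 95, best alternative 78; Node 2 gets 87, best alternative 67. No profitable deviation — NE.
(Full, Full): Node 1 gets 88, best alternative 35; Node 2 gets 97, best alternative 83. No profitable deviation — NE.
(The remaining 7 profiles each have a profitable deviation by the same check.)

Pure-strategy Nash equilibria: (LFU, LRU); (ARC, LFU); (Full, Full)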